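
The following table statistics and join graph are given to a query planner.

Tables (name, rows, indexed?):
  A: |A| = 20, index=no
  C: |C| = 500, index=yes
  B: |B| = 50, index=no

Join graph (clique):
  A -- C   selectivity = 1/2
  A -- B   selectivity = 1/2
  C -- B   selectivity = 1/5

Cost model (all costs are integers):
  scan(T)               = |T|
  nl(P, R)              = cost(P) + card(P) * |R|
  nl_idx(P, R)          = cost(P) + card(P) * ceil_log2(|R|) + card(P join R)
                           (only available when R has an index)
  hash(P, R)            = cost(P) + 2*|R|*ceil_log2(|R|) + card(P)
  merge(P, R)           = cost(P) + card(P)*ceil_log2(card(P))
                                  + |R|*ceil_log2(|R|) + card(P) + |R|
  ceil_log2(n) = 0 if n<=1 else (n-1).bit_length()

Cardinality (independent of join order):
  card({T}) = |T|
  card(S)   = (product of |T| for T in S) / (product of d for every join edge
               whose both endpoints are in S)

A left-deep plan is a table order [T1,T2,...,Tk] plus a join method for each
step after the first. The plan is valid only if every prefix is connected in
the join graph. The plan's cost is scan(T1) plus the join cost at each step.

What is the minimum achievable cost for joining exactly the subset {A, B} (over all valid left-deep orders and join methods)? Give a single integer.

300

Selinger DP over subsets of {A,B}:
  {A}: scan cost=20, card=20
  {B}: scan cost=50, card=50
  {AB}: card=500; try (A,hash)→300, (B,merge)→490, (A,merge)→520, (B,hash)→640, (B,nl)→1020, (A,nl)→1050; best=300 via (A,hash)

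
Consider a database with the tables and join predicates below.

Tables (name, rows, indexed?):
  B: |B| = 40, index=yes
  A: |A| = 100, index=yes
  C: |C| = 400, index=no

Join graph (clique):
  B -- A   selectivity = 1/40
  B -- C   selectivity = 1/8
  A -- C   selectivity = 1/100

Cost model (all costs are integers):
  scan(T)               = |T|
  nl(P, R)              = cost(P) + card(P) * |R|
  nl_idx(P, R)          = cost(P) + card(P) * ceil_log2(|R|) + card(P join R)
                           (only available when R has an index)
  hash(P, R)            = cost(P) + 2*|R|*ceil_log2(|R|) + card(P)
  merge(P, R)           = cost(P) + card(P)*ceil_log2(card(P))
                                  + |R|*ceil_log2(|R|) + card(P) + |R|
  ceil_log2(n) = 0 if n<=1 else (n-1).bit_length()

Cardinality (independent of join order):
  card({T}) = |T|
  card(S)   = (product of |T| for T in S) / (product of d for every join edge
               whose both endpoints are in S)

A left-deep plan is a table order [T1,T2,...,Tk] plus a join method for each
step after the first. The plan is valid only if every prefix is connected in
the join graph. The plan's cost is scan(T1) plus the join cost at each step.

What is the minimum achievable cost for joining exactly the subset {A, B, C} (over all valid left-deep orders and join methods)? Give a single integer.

3080

Selinger DP over subsets of {A,B,C}:
  {B}: scan cost=40, card=40
  {A}: scan cost=100, card=100
  {C}: scan cost=400, card=400
  {AB}: card=100; try (A,nl_idx)→420, (B,hash)→680, (B,nl_idx)→800, (A,merge)→1120, (B,merge)→1180, (A,hash)→1480 …(+2); best=420 via (A,nl_idx)
  {BC}: card=2000; try (B,hash)→1280, (C,merge)→4320, (B,merge)→4680, (B,nl_idx)→4800, (C,hash)→7280, (C,nl)→16040 …(+1); best=1280 via (B,hash)
  {AC}: card=400; try (A,hash)→2200, (A,nl_idx)→3600, (C,merge)→4900, (A,merge)→5200, (C,hash)→7400, (C,nl)→40100 …(+1); best=2200 via (A,hash)
  {ABC}: card=50; try (B,hash)→3080, (B,nl_idx)→4650, (A,hash)→4680, (C,merge)→5220, (B,merge)→6480, (C,hash)→7720 …(+5); best=3080 via (B,hash)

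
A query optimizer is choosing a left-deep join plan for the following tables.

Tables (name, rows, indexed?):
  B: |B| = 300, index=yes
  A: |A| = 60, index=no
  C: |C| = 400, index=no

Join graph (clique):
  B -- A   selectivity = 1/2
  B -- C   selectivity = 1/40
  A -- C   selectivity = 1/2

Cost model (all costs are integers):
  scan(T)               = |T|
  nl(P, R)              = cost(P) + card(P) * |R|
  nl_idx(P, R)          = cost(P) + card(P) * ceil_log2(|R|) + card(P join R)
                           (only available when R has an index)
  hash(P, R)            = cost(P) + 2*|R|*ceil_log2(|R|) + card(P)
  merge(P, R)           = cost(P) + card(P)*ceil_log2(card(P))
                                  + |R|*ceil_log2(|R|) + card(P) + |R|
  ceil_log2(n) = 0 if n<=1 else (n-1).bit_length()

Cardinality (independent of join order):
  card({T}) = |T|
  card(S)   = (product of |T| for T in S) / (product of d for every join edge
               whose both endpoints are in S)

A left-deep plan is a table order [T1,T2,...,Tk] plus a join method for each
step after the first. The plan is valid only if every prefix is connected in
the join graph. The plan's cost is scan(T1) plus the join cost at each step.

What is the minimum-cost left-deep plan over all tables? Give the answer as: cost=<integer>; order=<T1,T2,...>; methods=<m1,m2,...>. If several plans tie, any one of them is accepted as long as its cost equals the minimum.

cost=9920; order=C,B,A; methods=hash,hash

Selinger DP (subsets sized 1..n):
  {B}: scan cost=300, card=300
  {A}: scan cost=60, card=60
  {C}: scan cost=400, card=400
  {AB}: card=9000; try (A,hash)→1320, (B,merge)→3480, (A,merge)→3720, (B,hash)→5520, (B,nl_idx)→9600, (B,nl)→18060 …(+1); best=1320 via (A,hash)
  {BC}: card=3000; try (B,hash)→6200, (B,nl_idx)→7000, (C,merge)→7300, (B,merge)→7400, (C,hash)→7800, (C,nl)→120300 …(+1); best=6200 via (B,hash)
  {AC}: card=12000; try (A,hash)→1520, (C,merge)→4480, (A,merge)→4820, (C,hash)→7320, (C,nl)→24060, (A,nl)→24400; best=1520 via (A,hash)
  {ABC}: card=45000; try (A,hash)→9920, (C,hash)→17520, (B,hash)→18920, (A,merge)→45620, (C,merge)→140320, (B,nl_idx)→154520 …(+4); best=9920 via (A,hash)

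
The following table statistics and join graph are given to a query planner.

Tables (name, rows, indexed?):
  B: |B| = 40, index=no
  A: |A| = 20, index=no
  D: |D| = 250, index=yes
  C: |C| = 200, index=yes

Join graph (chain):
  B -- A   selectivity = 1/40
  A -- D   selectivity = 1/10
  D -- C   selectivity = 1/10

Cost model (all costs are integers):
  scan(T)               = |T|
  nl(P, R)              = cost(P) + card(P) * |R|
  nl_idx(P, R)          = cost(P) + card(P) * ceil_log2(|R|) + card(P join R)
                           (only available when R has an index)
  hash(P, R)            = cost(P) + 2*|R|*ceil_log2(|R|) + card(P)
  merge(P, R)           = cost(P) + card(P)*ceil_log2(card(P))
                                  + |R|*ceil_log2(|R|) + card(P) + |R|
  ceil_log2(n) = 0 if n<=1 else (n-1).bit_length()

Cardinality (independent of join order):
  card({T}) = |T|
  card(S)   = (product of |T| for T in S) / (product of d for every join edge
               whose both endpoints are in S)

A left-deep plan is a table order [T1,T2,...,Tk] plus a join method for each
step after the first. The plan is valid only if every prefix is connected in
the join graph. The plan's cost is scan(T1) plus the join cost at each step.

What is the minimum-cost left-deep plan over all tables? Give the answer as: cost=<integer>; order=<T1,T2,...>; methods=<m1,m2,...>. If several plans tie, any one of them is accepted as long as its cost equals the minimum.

Selinger DP (subsets sized 1..n):
  {B}: scan cost=40, card=40
  {A}: scan cost=20, card=20
  {D}: scan cost=250, card=250
  {C}: scan cost=200, card=200
  {AB}: card=20; try (A,hash)→280, (B,merge)→420, (A,merge)→440, (B,hash)→520, (B,nl)→820, (A,nl)→840; best=280 via (A,hash)
  {AD}: card=500; try (D,nl_idx)→680, (A,hash)→700, (D,merge)→2390, (A,merge)→2620, (D,hash)→4040, (D,nl)→5020 …(+1); best=680 via (D,nl_idx)
  {CD}: card=5000; try (C,hash)→3700, (D,merge)→4250, (C,merge)→4300, (D,hash)→4400, (D,nl_idx)→6800, (C,nl_idx)→7250 …(+2); best=3700 via (C,hash)
  {ABD}: card=500; try (D,nl_idx)→940, (B,hash)→1660, (D,merge)→2650, (D,hash)→4300, (D,nl)→5280, (B,merge)→5960 …(+1); best=940 via (D,nl_idx)
  {ACD}: card=10000; try (C,hash)→4380, (C,merge)→7480, (A,hash)→8900, (C,nl_idx)→14680, (A,merge)→73820, (C,nl)→100680 …(+1); best=4380 via (C,hash)
  {ABCD}: card=10000; try (C,hash)→4640, (C,merge)→7740, (B,hash)→14860, (C,nl_idx)→14940, (C,nl)→100940, (B,merge)→154660 …(+1); best=4640 via (C,hash)

cost=4640; order=B,A,D,C; methods=hash,nl_idx,hash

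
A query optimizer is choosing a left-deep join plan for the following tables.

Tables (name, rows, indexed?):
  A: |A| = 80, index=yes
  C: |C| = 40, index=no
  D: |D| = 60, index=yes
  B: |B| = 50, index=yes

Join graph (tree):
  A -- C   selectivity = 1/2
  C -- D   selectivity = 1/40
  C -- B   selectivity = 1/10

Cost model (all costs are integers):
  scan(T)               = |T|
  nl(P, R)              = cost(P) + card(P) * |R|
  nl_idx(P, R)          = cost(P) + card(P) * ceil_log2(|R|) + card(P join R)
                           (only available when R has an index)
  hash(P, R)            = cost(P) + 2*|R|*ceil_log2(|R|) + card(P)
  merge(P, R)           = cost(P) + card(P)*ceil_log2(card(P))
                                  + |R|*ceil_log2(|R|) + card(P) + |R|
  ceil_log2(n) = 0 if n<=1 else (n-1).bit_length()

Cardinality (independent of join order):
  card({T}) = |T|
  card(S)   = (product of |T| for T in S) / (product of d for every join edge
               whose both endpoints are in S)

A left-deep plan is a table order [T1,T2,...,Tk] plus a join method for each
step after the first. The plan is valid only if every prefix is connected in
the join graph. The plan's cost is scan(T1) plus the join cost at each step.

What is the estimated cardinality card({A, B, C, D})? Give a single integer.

Tables in S: A(80), B(50), C(40), D(60)
Edges inside S: A-C(d=2), C-D(d=40), C-B(d=10)
numerator = 80 * 50 * 40 * 60 = 9600000
denominator = 2 * 40 * 10 = 800
card(S) = 9600000 / 800 = 12000

12000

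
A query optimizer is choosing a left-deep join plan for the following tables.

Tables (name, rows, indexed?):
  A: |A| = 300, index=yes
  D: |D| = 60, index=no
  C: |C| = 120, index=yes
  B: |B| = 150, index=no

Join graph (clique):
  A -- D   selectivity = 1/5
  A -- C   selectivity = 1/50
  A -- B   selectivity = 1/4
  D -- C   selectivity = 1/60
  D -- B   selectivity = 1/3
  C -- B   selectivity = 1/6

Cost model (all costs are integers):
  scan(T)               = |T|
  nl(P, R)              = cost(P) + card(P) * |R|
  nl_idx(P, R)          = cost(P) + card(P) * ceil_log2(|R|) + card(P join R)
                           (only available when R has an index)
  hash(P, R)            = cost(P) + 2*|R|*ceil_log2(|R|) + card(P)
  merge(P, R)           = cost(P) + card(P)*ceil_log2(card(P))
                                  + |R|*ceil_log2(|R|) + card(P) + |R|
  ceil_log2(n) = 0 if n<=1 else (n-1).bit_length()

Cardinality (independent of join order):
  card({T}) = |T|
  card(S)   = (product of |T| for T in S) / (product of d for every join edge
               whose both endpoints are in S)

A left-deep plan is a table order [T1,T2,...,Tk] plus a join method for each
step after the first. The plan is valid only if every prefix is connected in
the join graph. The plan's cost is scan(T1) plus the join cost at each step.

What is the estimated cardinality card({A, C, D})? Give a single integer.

Tables in S: A(300), C(120), D(60)
Edges inside S: A-D(d=5), A-C(d=50), D-C(d=60)
numerator = 300 * 120 * 60 = 2160000
denominator = 5 * 50 * 60 = 15000
card(S) = 2160000 / 15000 = 144

144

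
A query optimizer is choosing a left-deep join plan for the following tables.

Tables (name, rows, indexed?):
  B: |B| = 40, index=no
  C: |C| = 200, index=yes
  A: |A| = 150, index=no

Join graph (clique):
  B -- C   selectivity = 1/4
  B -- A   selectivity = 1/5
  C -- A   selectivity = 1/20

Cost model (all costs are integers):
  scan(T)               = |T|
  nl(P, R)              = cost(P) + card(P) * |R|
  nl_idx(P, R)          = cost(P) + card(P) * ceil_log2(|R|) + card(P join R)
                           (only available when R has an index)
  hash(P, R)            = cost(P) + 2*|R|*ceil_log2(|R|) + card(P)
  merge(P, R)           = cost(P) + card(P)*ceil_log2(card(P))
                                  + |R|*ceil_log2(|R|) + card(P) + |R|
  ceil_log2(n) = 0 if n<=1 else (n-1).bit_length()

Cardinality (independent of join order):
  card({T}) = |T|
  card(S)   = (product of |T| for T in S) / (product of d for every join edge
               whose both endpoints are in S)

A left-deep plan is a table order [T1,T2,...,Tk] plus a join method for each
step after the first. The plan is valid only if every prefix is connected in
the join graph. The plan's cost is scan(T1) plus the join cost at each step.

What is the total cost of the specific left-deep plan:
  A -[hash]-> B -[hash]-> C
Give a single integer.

step 1: scan A: cost=150, card=150
step 2: join B via hash
    card(P join B) = 150*40/(5) = 1200
    cost = 150 + 2*40*6 + 150 = 780
step 3: join C via hash
    card(P join C) = 1200*200/(4*20) = 3000
    cost = 780 + 2*200*8 + 1200 = 5180

5180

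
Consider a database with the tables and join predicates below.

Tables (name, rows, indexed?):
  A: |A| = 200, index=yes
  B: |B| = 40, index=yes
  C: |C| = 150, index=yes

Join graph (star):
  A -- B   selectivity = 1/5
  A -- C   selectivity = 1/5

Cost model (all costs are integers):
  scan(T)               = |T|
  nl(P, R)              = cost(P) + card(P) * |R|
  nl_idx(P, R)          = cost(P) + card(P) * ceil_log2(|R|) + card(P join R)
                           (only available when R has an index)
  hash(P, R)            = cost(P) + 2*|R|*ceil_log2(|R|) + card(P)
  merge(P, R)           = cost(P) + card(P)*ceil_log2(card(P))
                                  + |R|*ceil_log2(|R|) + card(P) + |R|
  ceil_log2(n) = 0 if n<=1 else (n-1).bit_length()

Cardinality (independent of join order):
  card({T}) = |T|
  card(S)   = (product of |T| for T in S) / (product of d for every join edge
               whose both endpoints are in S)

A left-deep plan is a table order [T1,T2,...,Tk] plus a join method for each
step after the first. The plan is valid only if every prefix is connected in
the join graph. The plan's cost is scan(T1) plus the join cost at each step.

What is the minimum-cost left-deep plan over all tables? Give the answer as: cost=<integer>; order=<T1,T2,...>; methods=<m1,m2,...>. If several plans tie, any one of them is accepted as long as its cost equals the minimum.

Selinger DP (subsets sized 1..n):
  {A}: scan cost=200, card=200
  {B}: scan cost=40, card=40
  {C}: scan cost=150, card=150
  {AB}: card=1600; try (B,hash)→880, (A,nl_idx)→1960, (A,merge)→2120, (B,merge)→2280, (B,nl_idx)→3000, (A,hash)→3280 …(+2); best=880 via (B,hash)
  {AC}: card=6000; try (C,hash)→2800, (A,merge)→3300, (C,merge)→3350, (A,hash)→3500, (A,nl_idx)→7350, (C,nl_idx)→7800 …(+2); best=2800 via (C,hash)
  {ABC}: card=48000; try (C,hash)→4880, (B,hash)→9280, (C,merge)→21430, (C,nl_idx)→61680, (B,nl_idx)→86800, (B,merge)→87080 …(+2); best=4880 via (C,hash)

cost=4880; order=A,B,C; methods=hash,hash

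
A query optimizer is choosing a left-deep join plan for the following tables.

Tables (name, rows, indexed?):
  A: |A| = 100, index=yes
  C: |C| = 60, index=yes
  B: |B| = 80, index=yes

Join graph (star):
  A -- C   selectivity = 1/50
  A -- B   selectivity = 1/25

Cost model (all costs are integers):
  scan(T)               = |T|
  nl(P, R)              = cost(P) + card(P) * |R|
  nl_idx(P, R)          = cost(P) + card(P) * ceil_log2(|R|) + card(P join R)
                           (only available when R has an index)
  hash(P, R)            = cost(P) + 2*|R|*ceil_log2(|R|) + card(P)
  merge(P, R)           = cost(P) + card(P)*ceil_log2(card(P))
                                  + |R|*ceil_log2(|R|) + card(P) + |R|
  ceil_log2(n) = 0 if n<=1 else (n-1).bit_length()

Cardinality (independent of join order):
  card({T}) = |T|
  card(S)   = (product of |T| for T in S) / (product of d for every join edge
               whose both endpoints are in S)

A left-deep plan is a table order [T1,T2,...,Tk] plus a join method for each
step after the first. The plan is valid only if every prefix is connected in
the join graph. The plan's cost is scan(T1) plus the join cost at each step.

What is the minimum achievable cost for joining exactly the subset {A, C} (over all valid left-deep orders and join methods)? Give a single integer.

600

Selinger DP over subsets of {A,C}:
  {A}: scan cost=100, card=100
  {C}: scan cost=60, card=60
  {AC}: card=120; try (A,nl_idx)→600, (C,nl_idx)→820, (C,hash)→920, (A,merge)→1280, (C,merge)→1320, (A,hash)→1520 …(+2); best=600 via (A,nl_idx)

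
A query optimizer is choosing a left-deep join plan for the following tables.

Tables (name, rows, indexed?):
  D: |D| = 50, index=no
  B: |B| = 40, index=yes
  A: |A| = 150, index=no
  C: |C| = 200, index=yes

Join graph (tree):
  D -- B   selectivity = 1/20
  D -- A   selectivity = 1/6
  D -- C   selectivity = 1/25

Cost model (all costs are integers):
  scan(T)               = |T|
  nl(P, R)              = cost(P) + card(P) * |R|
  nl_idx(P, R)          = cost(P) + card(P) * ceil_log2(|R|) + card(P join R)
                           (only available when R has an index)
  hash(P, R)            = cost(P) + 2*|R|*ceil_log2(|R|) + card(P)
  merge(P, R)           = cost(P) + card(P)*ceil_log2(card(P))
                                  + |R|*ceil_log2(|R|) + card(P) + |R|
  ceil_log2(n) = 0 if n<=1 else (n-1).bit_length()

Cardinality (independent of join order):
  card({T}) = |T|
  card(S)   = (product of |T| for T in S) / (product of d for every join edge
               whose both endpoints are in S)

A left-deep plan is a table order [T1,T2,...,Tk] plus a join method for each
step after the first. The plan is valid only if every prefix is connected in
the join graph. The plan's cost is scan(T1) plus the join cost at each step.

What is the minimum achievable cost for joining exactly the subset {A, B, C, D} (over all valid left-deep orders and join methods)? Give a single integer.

4930

Selinger DP over subsets of {A,B,C,D}:
  {D}: scan cost=50, card=50
  {B}: scan cost=40, card=40
  {A}: scan cost=150, card=150
  {C}: scan cost=200, card=200
  {BD}: card=100; try (B,nl_idx)→450, (B,hash)→580, (D,merge)→670, (D,hash)→680, (B,merge)→680, (D,nl)→2040 …(+1); best=450 via (B,nl_idx)
  {AD}: card=1250; try (D,hash)→900, (A,merge)→1750, (D,merge)→1850, (A,hash)→2500, (A,nl)→7550, (D,nl)→7650; best=900 via (D,hash)
  {CD}: card=400; try (C,nl_idx)→850, (D,hash)→1000, (C,merge)→2200, (D,merge)→2350, (C,hash)→3300, (C,nl)→10050 …(+1); best=850 via (C,nl_idx)
  {ABD}: card=2500; try (A,merge)→2600, (B,hash)→2630, (A,hash)→2950, (B,nl_idx)→10900, (A,nl)→15450, (B,merge)→16180 …(+1); best=2600 via (A,merge)
  {BCD}: card=800; try (B,hash)→1730, (C,nl_idx)→2050, (C,merge)→3050, (C,hash)→3750, (B,nl_idx)→4050, (B,merge)→5130 …(+2); best=1730 via (B,hash)
  {ACD}: card=10000; try (A,hash)→3650, (C,hash)→5350, (A,merge)→6200, (C,merge)→17700, (C,nl_idx)→20900, (A,nl)→60850 …(+1); best=3650 via (A,hash)
  {ABCD}: card=20000; try (A,hash)→4930, (C,hash)→8300, (A,merge)→11880, (B,hash)→14130, (C,merge)→36900, (C,nl_idx)→42600 …(+5); best=4930 via (A,hash)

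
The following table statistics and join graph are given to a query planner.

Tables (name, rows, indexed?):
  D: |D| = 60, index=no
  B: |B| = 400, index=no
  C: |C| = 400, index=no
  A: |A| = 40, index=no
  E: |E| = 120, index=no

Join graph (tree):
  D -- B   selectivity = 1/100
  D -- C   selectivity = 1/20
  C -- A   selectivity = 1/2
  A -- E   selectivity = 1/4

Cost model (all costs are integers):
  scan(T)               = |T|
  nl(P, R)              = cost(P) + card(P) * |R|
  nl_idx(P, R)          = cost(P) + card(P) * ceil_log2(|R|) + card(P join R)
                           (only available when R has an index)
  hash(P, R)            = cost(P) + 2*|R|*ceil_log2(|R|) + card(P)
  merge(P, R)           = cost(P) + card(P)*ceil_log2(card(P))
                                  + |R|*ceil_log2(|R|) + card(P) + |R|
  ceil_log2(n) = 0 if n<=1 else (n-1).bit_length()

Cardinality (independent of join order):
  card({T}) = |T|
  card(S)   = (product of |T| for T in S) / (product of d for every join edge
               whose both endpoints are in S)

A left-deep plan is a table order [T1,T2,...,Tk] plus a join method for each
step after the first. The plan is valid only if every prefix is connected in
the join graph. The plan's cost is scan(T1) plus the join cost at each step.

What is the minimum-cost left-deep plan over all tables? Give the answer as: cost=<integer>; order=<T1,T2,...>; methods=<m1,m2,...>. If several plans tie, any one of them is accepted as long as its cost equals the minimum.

cost=110640; order=B,D,C,A,E; methods=hash,merge,hash,hash

Selinger DP (subsets sized 1..n):
  {D}: scan cost=60, card=60
  {B}: scan cost=400, card=400
  {C}: scan cost=400, card=400
  {A}: scan cost=40, card=40
  {E}: scan cost=120, card=120
  {BD}: card=240; try (D,hash)→1520, (B,merge)→4480, (D,merge)→4820, (B,hash)→7320, (B,nl)→24060, (D,nl)→24400; best=1520 via (D,hash)
  {CD}: card=1200; try (D,hash)→1520, (C,merge)→4480, (D,merge)→4820, (C,hash)→7320, (C,nl)→24060, (D,nl)→24400; best=1520 via (D,hash)
  {AC}: card=8000; try (A,hash)→1280, (C,merge)→4320, (A,merge)→4680, (C,hash)→7280, (C,nl)→16040, (A,nl)→16400; best=1280 via (A,hash)
  {AE}: card=1200; try (A,hash)→720, (E,merge)→1280, (A,merge)→1360, (E,hash)→1760, (E,nl)→4840, (A,nl)→4920; best=720 via (A,hash)
  {BCD}: card=4800; try (C,merge)→7680, (C,hash)→8960, (B,hash)→9920, (B,merge)→19920, (C,nl)→97520, (B,nl)→481520; best=7680 via (C,merge)
  {ACD}: card=24000; try (A,hash)→3200, (D,hash)→10000, (A,merge)→16200, (A,nl)→49520, (D,merge)→113700, (D,nl)→481280; best=3200 via (A,hash)
  {ACE}: card=240000; try (C,hash)→9120, (E,hash)→10960, (C,merge)→19120, (E,merge)→114240, (C,nl)→480720, (E,nl)→961280; best=9120 via (C,hash)
  {ABCD}: card=96000; try (A,hash)→12960, (B,hash)→34400, (A,merge)→75160, (A,nl)→199680, (B,merge)→391200, (B,nl)→9603200; best=12960 via (A,hash)
  {ACDE}: card=720000; try (E,hash)→28880, (D,hash)→249840, (E,merge)→388160, (E,nl)→2883200, (D,merge)→4569540, (D,nl)→14409120; best=28880 via (E,hash)
  {ABCDE}: card=2880000; try (E,hash)→110640, (B,hash)→756080, (E,merge)→1741920, (E,nl)→11532960, (B,merge)→15152880, (B,nl)→288028880; best=110640 via (E,hash)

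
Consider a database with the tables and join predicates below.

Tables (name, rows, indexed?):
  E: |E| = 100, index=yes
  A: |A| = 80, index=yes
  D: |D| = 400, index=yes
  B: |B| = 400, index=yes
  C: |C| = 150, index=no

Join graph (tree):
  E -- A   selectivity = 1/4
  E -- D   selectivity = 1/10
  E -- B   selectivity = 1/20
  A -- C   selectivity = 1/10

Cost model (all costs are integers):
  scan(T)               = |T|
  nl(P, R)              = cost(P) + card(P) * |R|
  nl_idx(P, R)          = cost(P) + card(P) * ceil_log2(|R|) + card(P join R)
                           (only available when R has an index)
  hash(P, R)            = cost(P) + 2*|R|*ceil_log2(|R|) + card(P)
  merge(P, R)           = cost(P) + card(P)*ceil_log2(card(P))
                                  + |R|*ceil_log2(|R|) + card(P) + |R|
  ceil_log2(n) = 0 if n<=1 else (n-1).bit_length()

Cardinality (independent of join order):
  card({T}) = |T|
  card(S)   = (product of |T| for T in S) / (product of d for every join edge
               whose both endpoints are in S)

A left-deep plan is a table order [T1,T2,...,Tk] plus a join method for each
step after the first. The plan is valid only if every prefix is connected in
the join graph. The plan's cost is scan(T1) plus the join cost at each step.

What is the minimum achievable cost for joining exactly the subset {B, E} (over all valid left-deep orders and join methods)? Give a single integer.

2200

Selinger DP over subsets of {B,E}:
  {E}: scan cost=100, card=100
  {B}: scan cost=400, card=400
  {BE}: card=2000; try (E,hash)→2200, (B,nl_idx)→3000, (B,merge)→4900, (E,merge)→5200, (E,nl_idx)→5200, (B,hash)→7400 …(+2); best=2200 via (E,hash)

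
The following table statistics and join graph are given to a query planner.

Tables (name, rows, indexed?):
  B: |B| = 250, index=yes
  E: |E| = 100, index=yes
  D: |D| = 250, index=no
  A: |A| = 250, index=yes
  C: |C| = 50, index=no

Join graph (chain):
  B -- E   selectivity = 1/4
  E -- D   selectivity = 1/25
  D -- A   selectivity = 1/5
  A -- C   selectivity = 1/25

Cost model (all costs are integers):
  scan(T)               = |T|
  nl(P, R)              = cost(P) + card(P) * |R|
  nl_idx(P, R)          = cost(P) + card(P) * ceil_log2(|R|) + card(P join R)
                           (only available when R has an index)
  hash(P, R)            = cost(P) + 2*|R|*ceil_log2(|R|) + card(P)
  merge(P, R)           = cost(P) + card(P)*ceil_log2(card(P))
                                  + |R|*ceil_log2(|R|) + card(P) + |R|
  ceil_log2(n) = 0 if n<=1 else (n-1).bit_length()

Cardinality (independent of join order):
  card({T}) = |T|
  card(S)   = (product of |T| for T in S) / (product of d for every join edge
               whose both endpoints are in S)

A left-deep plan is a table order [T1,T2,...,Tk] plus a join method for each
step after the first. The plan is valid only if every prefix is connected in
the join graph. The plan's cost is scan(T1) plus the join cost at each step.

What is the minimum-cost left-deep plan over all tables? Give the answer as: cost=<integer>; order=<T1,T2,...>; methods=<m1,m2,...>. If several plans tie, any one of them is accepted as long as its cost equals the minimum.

Selinger DP (subsets sized 1..n):
  {B}: scan cost=250, card=250
  {E}: scan cost=100, card=100
  {D}: scan cost=250, card=250
  {A}: scan cost=250, card=250
  {C}: scan cost=50, card=50
  {BE}: card=6250; try (E,hash)→1900, (B,merge)→3150, (E,merge)→3300, (B,hash)→4200, (B,nl_idx)→7150, (E,nl_idx)→8250 …(+2); best=1900 via (E,hash)
  {DE}: card=1000; try (E,hash)→1900, (E,nl_idx)→3000, (D,merge)→3150, (E,merge)→3300, (D,hash)→4200, (D,nl)→25100 …(+1); best=1900 via (E,hash)
  {AD}: card=12500; try (D,hash)→4500, (A,hash)→4500, (D,merge)→4750, (A,merge)→4750, (A,nl_idx)→14750, (D,nl)→62750 …(+1); best=4500 via (D,hash)
  {AC}: card=500; try (A,nl_idx)→950, (C,hash)→1100, (A,merge)→2650, (C,merge)→2850, (A,hash)→4100, (A,nl)→12550 …(+1); best=950 via (A,nl_idx)
  {BDE}: card=62500; try (B,hash)→6900, (D,hash)→12150, (B,merge)→15150, (B,nl_idx)→72400, (D,merge)→91650, (B,nl)→251900 …(+1); best=6900 via (B,hash)
  {ADE}: card=50000; try (A,hash)→6900, (A,merge)→15150, (E,hash)→18400, (A,nl_idx)→59900, (E,nl_idx)→142000, (E,merge)→192800 …(+2); best=6900 via (A,hash)
  {ACD}: card=25000; try (D,hash)→5450, (D,merge)→8200, (C,hash)→17600, (D,nl)→125950, (C,merge)→192350, (C,nl)→629500; best=5450 via (D,hash)
  {ABDE}: card=3125000; try (B,hash)→60900, (A,hash)→73400, (B,merge)→859150, (A,merge)→1071650, (B,nl_idx)→3531900, (A,nl_idx)→3631900 …(+2); best=60900 via (B,hash)
  {ACDE}: card=100000; try (E,hash)→31850, (C,hash)→57500, (E,nl_idx)→280450, (E,merge)→406250, (C,merge)→857250, (E,nl)→2505450 …(+1); best=31850 via (E,hash)
  {ABCDE}: card=6250000; try (B,hash)→135850, (B,merge)→1834100, (C,hash)→3186500, (B,nl_idx)→7081850, (B,nl)→25031850, (C,merge)→71936250 …(+1); best=135850 via (B,hash)

cost=135850; order=C,A,D,E,B; methods=nl_idx,hash,hash,hash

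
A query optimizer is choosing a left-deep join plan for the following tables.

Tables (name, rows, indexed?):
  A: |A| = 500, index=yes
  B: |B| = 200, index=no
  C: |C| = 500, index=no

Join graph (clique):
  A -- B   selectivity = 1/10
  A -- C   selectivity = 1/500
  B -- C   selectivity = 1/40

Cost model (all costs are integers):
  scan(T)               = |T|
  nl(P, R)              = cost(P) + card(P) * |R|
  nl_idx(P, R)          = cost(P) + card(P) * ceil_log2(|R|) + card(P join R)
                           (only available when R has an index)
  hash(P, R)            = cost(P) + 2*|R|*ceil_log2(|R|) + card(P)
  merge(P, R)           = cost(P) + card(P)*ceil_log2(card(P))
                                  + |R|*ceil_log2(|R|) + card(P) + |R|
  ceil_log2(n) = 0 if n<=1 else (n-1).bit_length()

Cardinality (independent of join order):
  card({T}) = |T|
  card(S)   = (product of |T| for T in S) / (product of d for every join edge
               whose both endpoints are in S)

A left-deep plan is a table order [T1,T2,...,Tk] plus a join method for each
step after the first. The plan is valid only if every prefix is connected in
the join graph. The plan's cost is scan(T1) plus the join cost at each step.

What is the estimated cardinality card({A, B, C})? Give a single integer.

Tables in S: A(500), B(200), C(500)
Edges inside S: A-B(d=10), A-C(d=500), B-C(d=40)
numerator = 500 * 200 * 500 = 50000000
denominator = 10 * 500 * 40 = 200000
card(S) = 50000000 / 200000 = 250

250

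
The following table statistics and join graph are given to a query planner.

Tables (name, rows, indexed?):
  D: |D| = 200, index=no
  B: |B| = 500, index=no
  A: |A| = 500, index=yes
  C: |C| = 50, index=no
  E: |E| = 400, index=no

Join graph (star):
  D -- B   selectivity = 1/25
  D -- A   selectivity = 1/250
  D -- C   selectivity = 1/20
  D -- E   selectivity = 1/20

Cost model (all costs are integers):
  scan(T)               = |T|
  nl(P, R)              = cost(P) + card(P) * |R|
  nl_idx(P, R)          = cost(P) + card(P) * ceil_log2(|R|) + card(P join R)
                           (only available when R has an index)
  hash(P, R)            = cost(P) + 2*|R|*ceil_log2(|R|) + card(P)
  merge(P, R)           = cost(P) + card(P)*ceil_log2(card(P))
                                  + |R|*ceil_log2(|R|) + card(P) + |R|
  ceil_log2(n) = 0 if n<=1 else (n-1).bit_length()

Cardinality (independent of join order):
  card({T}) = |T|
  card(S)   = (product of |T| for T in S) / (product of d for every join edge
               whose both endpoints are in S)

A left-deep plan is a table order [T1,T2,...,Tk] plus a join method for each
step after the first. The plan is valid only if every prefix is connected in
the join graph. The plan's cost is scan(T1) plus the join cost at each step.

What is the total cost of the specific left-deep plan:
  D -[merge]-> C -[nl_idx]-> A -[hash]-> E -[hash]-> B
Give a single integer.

45050

step 1: scan D: cost=200, card=200
step 2: join C via merge
    card(P join C) = 200*50/(20) = 500
    cost = 200 + 200*8 + 50*6 + 200 + 50 = 2350
step 3: join A via nl_idx
    card(P join A) = 500*500/(250) = 1000
    cost = 2350 + 500*9 + 1000 = 7850
step 4: join E via hash
    card(P join E) = 1000*400/(20) = 20000
    cost = 7850 + 2*400*9 + 1000 = 16050
step 5: join B via hash
    card(P join B) = 20000*500/(25) = 400000
    cost = 16050 + 2*500*9 + 20000 = 45050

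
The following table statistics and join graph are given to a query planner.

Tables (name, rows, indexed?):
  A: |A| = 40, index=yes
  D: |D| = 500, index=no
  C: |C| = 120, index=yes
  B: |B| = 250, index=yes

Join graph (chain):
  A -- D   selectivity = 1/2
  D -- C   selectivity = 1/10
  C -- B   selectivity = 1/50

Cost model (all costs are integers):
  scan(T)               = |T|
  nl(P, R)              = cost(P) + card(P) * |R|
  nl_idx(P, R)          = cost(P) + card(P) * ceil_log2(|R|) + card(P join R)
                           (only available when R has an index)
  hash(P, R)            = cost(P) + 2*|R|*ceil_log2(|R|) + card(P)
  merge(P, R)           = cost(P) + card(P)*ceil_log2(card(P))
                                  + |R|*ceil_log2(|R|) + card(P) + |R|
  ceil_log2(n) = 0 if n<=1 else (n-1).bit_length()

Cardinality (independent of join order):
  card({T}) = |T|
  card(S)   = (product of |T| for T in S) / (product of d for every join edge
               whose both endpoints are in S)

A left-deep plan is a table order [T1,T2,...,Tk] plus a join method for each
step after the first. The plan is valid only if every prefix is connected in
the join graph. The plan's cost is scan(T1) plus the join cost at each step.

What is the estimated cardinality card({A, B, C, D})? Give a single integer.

Tables in S: A(40), B(250), C(120), D(500)
Edges inside S: A-D(d=2), D-C(d=10), C-B(d=50)
numerator = 40 * 250 * 120 * 500 = 600000000
denominator = 2 * 10 * 50 = 1000
card(S) = 600000000 / 1000 = 600000

600000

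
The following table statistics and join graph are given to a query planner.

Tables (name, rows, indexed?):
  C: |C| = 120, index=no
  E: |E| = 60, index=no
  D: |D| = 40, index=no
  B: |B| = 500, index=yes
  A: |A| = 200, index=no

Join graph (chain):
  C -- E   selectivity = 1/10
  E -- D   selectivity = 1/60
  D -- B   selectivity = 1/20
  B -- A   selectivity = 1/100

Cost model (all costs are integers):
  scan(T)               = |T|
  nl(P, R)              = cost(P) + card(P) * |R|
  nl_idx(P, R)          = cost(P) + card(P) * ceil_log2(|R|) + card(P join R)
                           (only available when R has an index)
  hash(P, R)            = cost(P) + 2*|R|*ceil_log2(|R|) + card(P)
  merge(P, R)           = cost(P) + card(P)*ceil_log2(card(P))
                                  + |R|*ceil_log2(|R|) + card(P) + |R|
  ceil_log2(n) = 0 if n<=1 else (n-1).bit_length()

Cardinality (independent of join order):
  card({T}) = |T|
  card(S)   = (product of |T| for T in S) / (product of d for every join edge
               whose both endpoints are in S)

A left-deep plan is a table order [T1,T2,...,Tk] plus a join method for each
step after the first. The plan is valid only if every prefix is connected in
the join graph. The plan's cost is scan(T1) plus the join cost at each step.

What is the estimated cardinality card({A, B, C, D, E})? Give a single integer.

24000

Tables in S: A(200), B(500), C(120), D(40), E(60)
Edges inside S: C-E(d=10), E-D(d=60), D-B(d=20), B-A(d=100)
numerator = 200 * 500 * 120 * 40 * 60 = 28800000000
denominator = 10 * 60 * 20 * 100 = 1200000
card(S) = 28800000000 / 1200000 = 24000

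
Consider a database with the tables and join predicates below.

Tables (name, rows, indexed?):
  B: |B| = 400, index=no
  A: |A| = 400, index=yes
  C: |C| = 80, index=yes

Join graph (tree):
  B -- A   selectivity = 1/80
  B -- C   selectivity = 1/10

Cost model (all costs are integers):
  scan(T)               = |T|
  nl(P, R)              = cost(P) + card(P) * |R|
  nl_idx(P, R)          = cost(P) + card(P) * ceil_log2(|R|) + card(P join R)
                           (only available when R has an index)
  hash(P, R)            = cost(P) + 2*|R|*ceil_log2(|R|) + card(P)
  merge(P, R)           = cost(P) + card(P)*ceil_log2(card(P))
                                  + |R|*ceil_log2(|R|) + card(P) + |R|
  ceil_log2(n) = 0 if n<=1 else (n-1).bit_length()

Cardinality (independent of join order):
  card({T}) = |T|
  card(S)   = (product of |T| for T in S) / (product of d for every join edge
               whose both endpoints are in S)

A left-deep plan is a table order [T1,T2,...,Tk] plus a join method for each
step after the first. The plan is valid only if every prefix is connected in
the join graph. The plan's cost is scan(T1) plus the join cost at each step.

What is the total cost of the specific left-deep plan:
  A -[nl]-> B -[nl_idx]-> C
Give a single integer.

190400

step 1: scan A: cost=400, card=400
step 2: join B via nl
    card(P join B) = 400*400/(80) = 2000
    cost = 400 + 400*400 = 160400
step 3: join C via nl_idx
    card(P join C) = 2000*80/(10) = 16000
    cost = 160400 + 2000*7 + 16000 = 190400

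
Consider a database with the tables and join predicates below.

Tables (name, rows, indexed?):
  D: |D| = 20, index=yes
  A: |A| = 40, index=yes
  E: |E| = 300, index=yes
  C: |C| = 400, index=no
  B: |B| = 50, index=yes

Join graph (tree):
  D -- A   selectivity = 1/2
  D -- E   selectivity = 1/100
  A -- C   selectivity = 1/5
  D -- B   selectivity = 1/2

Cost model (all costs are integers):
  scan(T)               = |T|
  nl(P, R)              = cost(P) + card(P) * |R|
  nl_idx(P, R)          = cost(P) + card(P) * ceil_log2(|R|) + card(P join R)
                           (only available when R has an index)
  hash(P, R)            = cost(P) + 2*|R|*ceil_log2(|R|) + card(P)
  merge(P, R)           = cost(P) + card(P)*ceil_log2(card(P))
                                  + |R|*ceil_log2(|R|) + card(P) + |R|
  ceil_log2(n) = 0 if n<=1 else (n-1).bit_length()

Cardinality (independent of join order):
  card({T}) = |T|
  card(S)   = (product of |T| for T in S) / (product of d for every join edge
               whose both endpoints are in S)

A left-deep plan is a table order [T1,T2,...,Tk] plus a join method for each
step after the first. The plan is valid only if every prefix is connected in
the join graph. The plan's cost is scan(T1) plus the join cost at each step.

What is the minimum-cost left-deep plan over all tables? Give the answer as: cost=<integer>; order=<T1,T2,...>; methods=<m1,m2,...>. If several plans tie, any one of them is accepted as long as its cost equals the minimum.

cost=39800; order=D,E,A,B,C; methods=nl_idx,hash,hash,hash

Selinger DP (subsets sized 1..n):
  {D}: scan cost=20, card=20
  {A}: scan cost=40, card=40
  {E}: scan cost=300, card=300
  {C}: scan cost=400, card=400
  {B}: scan cost=50, card=50
  {AD}: card=400; try (D,hash)→280, (A,merge)→420, (D,merge)→440, (A,hash)→520, (A,nl_idx)→540, (D,nl_idx)→640 …(+2); best=280 via (D,hash)
  {DE}: card=60; try (E,nl_idx)→260, (D,hash)→800, (D,nl_idx)→1860, (E,merge)→3140, (D,merge)→3420, (E,hash)→5440 …(+2); best=260 via (E,nl_idx)
  {BD}: card=500; try (D,hash)→300, (B,merge)→490, (D,merge)→520, (B,hash)→640, (B,nl_idx)→640, (D,nl_idx)→800 …(+2); best=300 via (D,hash)
  {AC}: card=3200; try (A,hash)→1280, (C,merge)→4320, (A,merge)→4680, (A,nl_idx)→6000, (C,hash)→7280, (C,nl)→16040 …(+1); best=1280 via (A,hash)
  {ADE}: card=1200; try (A,hash)→800, (A,merge)→960, (A,nl_idx)→1820, (A,nl)→2660, (E,nl_idx)→5080, (E,hash)→6080 …(+2); best=800 via (A,hash)
  {ACD}: card=32000; try (D,hash)→4680, (C,hash)→7880, (C,merge)→8280, (D,merge)→43000, (D,nl_idx)→49280, (D,nl)→65280 …(+1); best=4680 via (D,hash)
  {ABD}: card=10000; try (B,hash)→1280, (A,hash)→1280, (B,merge)→4630, (A,merge)→5580, (B,nl_idx)→12680, (A,nl_idx)→13300 …(+2); best=1280 via (B,hash)
  {BDE}: card=1500; try (B,hash)→920, (B,merge)→1030, (B,nl_idx)→2120, (B,nl)→3260, (E,hash)→6200, (E,nl_idx)→6300 …(+2); best=920 via (B,hash)
  {ACDE}: card=96000; try (C,hash)→9200, (C,merge)→19200, (E,hash)→42080, (E,nl_idx)→388680, (C,nl)→480800, (E,merge)→519680 …(+1); best=9200 via (C,hash)
  {ABDE}: card=30000; try (B,hash)→2600, (A,hash)→2900, (B,merge)→15550, (E,hash)→16680, (A,merge)→19200, (B,nl_idx)→38000 …(+6); best=2600 via (B,hash)
  {ABCD}: card=800000; try (C,hash)→18480, (B,hash)→37280, (C,merge)→155280, (B,merge)→517030, (B,nl_idx)→996680, (B,nl)→1604680 …(+1); best=18480 via (C,hash)
  {ABCDE}: card=2400000; try (C,hash)→39800, (B,hash)→105800, (C,merge)→486600, (E,hash)→823880, (B,merge)→1737550, (B,nl_idx)→2985200 …(+5); best=39800 via (C,hash)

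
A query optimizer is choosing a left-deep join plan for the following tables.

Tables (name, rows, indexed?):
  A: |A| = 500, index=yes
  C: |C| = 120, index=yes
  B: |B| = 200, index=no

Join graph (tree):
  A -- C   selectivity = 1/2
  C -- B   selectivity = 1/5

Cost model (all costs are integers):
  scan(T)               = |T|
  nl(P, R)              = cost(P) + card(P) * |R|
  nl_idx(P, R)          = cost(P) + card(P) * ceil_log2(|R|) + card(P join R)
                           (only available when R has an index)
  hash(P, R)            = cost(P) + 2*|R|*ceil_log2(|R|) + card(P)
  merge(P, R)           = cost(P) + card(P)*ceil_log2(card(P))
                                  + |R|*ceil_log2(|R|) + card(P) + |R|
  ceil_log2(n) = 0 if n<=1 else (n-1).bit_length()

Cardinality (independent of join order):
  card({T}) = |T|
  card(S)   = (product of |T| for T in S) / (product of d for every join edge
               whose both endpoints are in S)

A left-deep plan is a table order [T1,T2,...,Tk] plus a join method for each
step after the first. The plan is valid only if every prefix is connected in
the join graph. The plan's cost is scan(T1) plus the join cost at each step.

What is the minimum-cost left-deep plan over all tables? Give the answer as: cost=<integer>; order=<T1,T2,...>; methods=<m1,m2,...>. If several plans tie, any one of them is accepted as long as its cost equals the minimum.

Selinger DP (subsets sized 1..n):
  {A}: scan cost=500, card=500
  {C}: scan cost=120, card=120
  {B}: scan cost=200, card=200
  {AC}: card=30000; try (C,hash)→2680, (A,merge)→6080, (C,merge)→6460, (A,hash)→9240, (A,nl_idx)→31200, (C,nl_idx)→34000 …(+2); best=2680 via (C,hash)
  {BC}: card=4800; try (C,hash)→2080, (B,merge)→2880, (C,merge)→2960, (B,hash)→3440, (C,nl_idx)→6400, (B,nl)→24120 …(+1); best=2080 via (C,hash)
  {ABC}: card=1200000; try (A,hash)→15880, (B,hash)→35880, (A,merge)→74280, (B,merge)→484480, (A,nl_idx)→1245280, (A,nl)→2402080 …(+1); best=15880 via (A,hash)

cost=15880; order=B,C,A; methods=hash,hash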